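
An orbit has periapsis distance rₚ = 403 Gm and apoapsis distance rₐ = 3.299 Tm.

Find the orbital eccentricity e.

Convert to SI: rₚ = 403 Gm = 4.03e+11 m; rₐ = 3.299 Tm = 3.299e+12 m.
e = (rₐ − rₚ) / (rₐ + rₚ).
e = (3.299e+12 − 4.03e+11) / (3.299e+12 + 4.03e+11) = 2.896e+12 / 3.702e+12 ≈ 0.7823.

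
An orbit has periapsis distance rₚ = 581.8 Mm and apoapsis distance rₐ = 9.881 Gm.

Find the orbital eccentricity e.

Convert to SI: rₚ = 581.8 Mm = 5.818e+08 m; rₐ = 9.881 Gm = 9.881e+09 m.
e = (rₐ − rₚ) / (rₐ + rₚ).
e = (9.881e+09 − 5.818e+08) / (9.881e+09 + 5.818e+08) = 9.2992e+09 / 1.04628e+10 ≈ 0.8888.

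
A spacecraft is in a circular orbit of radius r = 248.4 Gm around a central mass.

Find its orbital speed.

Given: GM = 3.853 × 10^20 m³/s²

Convert to SI: r = 248.4 Gm = 2.484e+11 m.
For a circular orbit, gravity supplies the centripetal force, so v = √(GM / r).
v = √(3.853e+20 / 2.484e+11) m/s ≈ 3.938e+04 m/s = 39.38 km/s.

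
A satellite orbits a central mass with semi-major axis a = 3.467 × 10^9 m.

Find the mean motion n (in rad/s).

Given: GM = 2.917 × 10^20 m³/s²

n = √(GM / a³).
n = √(2.917e+20 / (3.467e+09)³) rad/s ≈ 8.366e-05 rad/s.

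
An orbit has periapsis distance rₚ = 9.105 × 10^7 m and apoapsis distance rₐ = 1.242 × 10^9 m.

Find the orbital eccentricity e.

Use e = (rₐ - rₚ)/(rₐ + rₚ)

e = (rₐ − rₚ) / (rₐ + rₚ).
e = (1.242e+09 − 9.105e+07) / (1.242e+09 + 9.105e+07) = 1.15095e+09 / 1.33305e+09 ≈ 0.8634.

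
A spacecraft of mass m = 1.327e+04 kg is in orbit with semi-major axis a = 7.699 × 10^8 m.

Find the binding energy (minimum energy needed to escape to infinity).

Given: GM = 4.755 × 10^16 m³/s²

Total orbital energy is E = −GMm/(2a); binding energy is E_bind = −E = GMm/(2a).
E_bind = 4.755e+16 · 1.327e+04 / (2 · 7.699e+08) J ≈ 4.098e+11 J = 409.8 GJ.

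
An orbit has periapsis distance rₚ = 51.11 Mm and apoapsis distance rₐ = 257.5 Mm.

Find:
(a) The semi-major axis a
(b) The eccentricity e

Convert to SI: rₚ = 51.11 Mm = 5.111e+07 m; rₐ = 257.5 Mm = 2.575e+08 m.
(a) a = (rₚ + rₐ) / 2 = (5.111e+07 + 2.575e+08) / 2 ≈ 1.543e+08 m = 154.3 Mm.
(b) e = (rₐ − rₚ) / (rₐ + rₚ) = (2.575e+08 − 5.111e+07) / (2.575e+08 + 5.111e+07) ≈ 0.6688.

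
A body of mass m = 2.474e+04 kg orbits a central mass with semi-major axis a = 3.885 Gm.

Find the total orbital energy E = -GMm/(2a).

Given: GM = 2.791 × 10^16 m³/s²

Convert to SI: a = 3.885 Gm = 3.885e+09 m.
E = −GMm / (2a).
E = −2.791e+16 · 2.474e+04 / (2 · 3.885e+09) J ≈ -8.887e+10 J = -88.87 GJ.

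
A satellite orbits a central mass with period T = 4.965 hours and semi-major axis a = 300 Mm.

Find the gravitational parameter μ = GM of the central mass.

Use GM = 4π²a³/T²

Convert to SI: T = 4.965 hours = 17874 s; a = 300 Mm = 3e+08 m.
GM = 4π² · a³ / T².
GM = 4π² · (3e+08)³ / (17874)² m³/s² ≈ 3.336e+18 m³/s² = 3.336 × 10^18 m³/s².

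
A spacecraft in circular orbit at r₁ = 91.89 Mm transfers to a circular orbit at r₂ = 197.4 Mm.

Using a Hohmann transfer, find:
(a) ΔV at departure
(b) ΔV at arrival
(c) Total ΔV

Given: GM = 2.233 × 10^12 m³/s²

Convert to SI: r₁ = 91.89 Mm = 9.189e+07 m; r₂ = 197.4 Mm = 1.974e+08 m.
Transfer semi-major axis: a_t = (r₁ + r₂)/2 = (9.189e+07 + 1.974e+08)/2 = 1.44645e+08 m.
Circular speeds: v₁ = √(GM/r₁) = 155.887 m/s, v₂ = √(GM/r₂) = 106.358 m/s.
Transfer speeds (vis-viva v² = GM(2/r − 1/a_t)): v₁ᵗ = 182.109 m/s, v₂ᵗ = 84.7722 m/s.
(a) ΔV₁ = |v₁ᵗ − v₁| ≈ 26.22 m/s = 26.22 m/s.
(b) ΔV₂ = |v₂ − v₂ᵗ| ≈ 21.59 m/s = 21.59 m/s.
(c) ΔV_total = ΔV₁ + ΔV₂ ≈ 47.81 m/s = 47.81 m/s.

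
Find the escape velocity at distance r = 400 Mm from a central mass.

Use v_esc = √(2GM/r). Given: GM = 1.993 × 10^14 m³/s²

Convert to SI: r = 400 Mm = 4e+08 m.
Escape velocity comes from setting total energy to zero: ½v² − GM/r = 0 ⇒ v_esc = √(2GM / r).
v_esc = √(2 · 1.993e+14 / 4e+08) m/s ≈ 998.2 m/s = 998.2 m/s.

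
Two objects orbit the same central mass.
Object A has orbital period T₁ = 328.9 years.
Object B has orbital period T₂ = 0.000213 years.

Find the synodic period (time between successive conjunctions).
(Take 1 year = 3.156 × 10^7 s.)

Convert to SI: T₁ = 328.9 years = 1.03801e+10 s; T₂ = 0.000213 years = 6722.28 s.
T_syn = |T₁ · T₂ / (T₁ − T₂)|.
T_syn = |1.03801e+10 · 6722.28 / (1.03801e+10 − 6722.28)| s ≈ 6722 s = 0.000213 years.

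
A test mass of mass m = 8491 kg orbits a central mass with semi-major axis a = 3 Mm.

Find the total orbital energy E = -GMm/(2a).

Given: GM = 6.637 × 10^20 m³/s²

Convert to SI: a = 3 Mm = 3e+06 m.
E = −GMm / (2a).
E = −6.637e+20 · 8491 / (2 · 3e+06) J ≈ -9.392e+17 J = -939.2 PJ.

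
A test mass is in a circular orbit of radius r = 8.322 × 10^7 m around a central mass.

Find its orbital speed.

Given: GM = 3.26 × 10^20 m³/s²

For a circular orbit, gravity supplies the centripetal force, so v = √(GM / r).
v = √(3.26e+20 / 8.322e+07) m/s ≈ 1.979e+06 m/s = 1979 km/s.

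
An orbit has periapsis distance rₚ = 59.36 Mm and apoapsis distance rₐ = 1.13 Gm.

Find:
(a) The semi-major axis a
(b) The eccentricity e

Convert to SI: rₚ = 59.36 Mm = 5.936e+07 m; rₐ = 1.13 Gm = 1.13e+09 m.
(a) a = (rₚ + rₐ) / 2 = (5.936e+07 + 1.13e+09) / 2 ≈ 5.947e+08 m = 594.7 Mm.
(b) e = (rₐ − rₚ) / (rₐ + rₚ) = (1.13e+09 − 5.936e+07) / (1.13e+09 + 5.936e+07) ≈ 0.9002.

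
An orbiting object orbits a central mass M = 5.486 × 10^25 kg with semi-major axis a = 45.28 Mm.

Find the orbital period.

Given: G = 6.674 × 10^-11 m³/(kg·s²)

Convert to SI: a = 45.28 Mm = 4.528e+07 m.
GM = G · M = 6.674e-11 · 5.486e+25 = 3.66136e+15 m³/s².
Kepler's third law: T = 2π √(a³ / GM).
Substituting a = 4.528e+07 m and GM = 3.66136e+15 m³/s²:
T = 2π √((4.528e+07)³ / 3.66136e+15) s
T ≈ 3.164e+04 s = 8.789 hours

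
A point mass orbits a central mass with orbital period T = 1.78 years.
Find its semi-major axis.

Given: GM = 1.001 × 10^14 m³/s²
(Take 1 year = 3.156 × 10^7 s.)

Convert to SI: T = 1.78 years = 5.61768e+07 s.
Invert Kepler's third law: a = (GM · T² / (4π²))^(1/3).
Substituting T = 5.61768e+07 s and GM = 1.001e+14 m³/s²:
a = (1.001e+14 · (5.61768e+07)² / (4π²))^(1/3) m
a ≈ 2e+09 m = 2 Gm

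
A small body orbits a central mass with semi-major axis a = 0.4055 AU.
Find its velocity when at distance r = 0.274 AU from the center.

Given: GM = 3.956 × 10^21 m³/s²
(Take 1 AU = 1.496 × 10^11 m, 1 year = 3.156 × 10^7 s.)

Convert to SI: a = 0.4055 AU = 6.06628e+10 m; r = 0.274 AU = 4.09904e+10 m.
Vis-viva: v = √(GM · (2/r − 1/a)).
2/r − 1/a = 2/4.09904e+10 − 1/6.06628e+10 = 3.23073e-11 m⁻¹.
v = √(3.956e+21 · 3.23073e-11) m/s ≈ 3.575e+05 m/s = 75.42 AU/year.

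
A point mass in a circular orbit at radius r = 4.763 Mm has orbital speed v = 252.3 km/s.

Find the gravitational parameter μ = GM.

Convert to SI: r = 4.763 Mm = 4.763e+06 m; v = 252.3 km/s = 252300 m/s.
For a circular orbit v² = GM/r, so GM = v² · r.
GM = (252300)² · 4.763e+06 m³/s² ≈ 3.032e+17 m³/s² = 3.032 × 10^17 m³/s².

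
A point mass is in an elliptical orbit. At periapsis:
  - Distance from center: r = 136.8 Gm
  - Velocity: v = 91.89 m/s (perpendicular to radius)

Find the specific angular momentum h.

Convert to SI: r = 136.8 Gm = 1.368e+11 m.
With v perpendicular to r, h = r · v.
h = 1.368e+11 · 91.89 m²/s ≈ 1.257e+13 m²/s.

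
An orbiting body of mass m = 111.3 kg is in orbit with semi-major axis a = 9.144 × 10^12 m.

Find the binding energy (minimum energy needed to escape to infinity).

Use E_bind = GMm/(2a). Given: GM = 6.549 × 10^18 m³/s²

Total orbital energy is E = −GMm/(2a); binding energy is E_bind = −E = GMm/(2a).
E_bind = 6.549e+18 · 111.3 / (2 · 9.144e+12) J ≈ 3.986e+07 J = 39.86 MJ.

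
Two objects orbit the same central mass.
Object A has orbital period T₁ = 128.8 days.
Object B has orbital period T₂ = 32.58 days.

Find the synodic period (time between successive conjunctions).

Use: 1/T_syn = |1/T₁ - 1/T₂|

Convert to SI: T₁ = 128.8 days = 1.11283e+07 s; T₂ = 32.58 days = 2.81491e+06 s.
T_syn = |T₁ · T₂ / (T₁ − T₂)|.
T_syn = |1.11283e+07 · 2.81491e+06 / (1.11283e+07 − 2.81491e+06)| s ≈ 3.768e+06 s = 43.61 days.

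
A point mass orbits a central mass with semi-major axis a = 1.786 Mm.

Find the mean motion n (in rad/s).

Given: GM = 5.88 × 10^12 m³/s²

Convert to SI: a = 1.786 Mm = 1.786e+06 m.
n = √(GM / a³).
n = √(5.88e+12 / (1.786e+06)³) rad/s ≈ 0.001016 rad/s.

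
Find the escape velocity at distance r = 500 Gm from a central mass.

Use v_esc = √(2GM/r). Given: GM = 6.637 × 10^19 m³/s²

Convert to SI: r = 500 Gm = 5e+11 m.
Escape velocity comes from setting total energy to zero: ½v² − GM/r = 0 ⇒ v_esc = √(2GM / r).
v_esc = √(2 · 6.637e+19 / 5e+11) m/s ≈ 1.629e+04 m/s = 16.29 km/s.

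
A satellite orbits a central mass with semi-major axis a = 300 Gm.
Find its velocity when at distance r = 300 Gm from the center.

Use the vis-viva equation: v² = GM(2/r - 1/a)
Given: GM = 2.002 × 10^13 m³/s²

Convert to SI: a = 300 Gm = 3e+11 m; r = 300 Gm = 3e+11 m.
Vis-viva: v = √(GM · (2/r − 1/a)).
2/r − 1/a = 2/3e+11 − 1/3e+11 = 3.33333e-12 m⁻¹.
v = √(2.002e+13 · 3.33333e-12) m/s ≈ 8.169 m/s = 8.169 m/s.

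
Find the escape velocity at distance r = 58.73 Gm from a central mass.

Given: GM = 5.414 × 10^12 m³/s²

Convert to SI: r = 58.73 Gm = 5.873e+10 m.
Escape velocity comes from setting total energy to zero: ½v² − GM/r = 0 ⇒ v_esc = √(2GM / r).
v_esc = √(2 · 5.414e+12 / 5.873e+10) m/s ≈ 13.58 m/s = 13.58 m/s.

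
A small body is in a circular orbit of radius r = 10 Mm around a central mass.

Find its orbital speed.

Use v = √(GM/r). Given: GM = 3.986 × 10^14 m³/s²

Convert to SI: r = 10 Mm = 1e+07 m.
For a circular orbit, gravity supplies the centripetal force, so v = √(GM / r).
v = √(3.986e+14 / 1e+07) m/s ≈ 6313 m/s = 6.313 km/s.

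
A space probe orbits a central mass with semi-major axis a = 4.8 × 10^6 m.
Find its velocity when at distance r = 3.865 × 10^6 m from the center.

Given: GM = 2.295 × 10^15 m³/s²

Vis-viva: v = √(GM · (2/r − 1/a)).
2/r − 1/a = 2/3.865e+06 − 1/4.8e+06 = 3.09131e-07 m⁻¹.
v = √(2.295e+15 · 3.09131e-07) m/s ≈ 2.664e+04 m/s = 26.64 km/s.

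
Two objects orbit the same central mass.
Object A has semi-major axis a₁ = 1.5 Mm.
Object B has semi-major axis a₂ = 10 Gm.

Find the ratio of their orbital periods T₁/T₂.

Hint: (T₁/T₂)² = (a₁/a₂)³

Convert to SI: a₁ = 1.5 Mm = 1.5e+06 m; a₂ = 10 Gm = 1e+10 m.
From Kepler's third law, (T₁/T₂)² = (a₁/a₂)³, so T₁/T₂ = (a₁/a₂)^(3/2).
a₁/a₂ = 1.5e+06 / 1e+10 = 0.00015.
T₁/T₂ = (0.00015)^(3/2) ≈ 1.837e-06.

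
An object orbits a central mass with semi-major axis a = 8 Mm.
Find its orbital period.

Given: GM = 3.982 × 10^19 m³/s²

Convert to SI: a = 8 Mm = 8e+06 m.
Kepler's third law: T = 2π √(a³ / GM).
Substituting a = 8e+06 m and GM = 3.982e+19 m³/s²:
T = 2π √((8e+06)³ / 3.982e+19) s
T ≈ 22.53 s = 22.53 seconds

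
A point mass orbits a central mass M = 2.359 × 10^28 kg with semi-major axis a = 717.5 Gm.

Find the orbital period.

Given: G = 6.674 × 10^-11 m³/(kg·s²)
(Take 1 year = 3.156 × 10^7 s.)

Convert to SI: a = 717.5 Gm = 7.175e+11 m.
GM = G · M = 6.674e-11 · 2.359e+28 = 1.5744e+18 m³/s².
Kepler's third law: T = 2π √(a³ / GM).
Substituting a = 7.175e+11 m and GM = 1.5744e+18 m³/s²:
T = 2π √((7.175e+11)³ / 1.5744e+18) s
T ≈ 3.043e+09 s = 96.43 years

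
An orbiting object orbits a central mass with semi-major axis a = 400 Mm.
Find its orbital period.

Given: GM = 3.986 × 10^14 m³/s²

Convert to SI: a = 400 Mm = 4e+08 m.
Kepler's third law: T = 2π √(a³ / GM).
Substituting a = 4e+08 m and GM = 3.986e+14 m³/s²:
T = 2π √((4e+08)³ / 3.986e+14) s
T ≈ 2.518e+06 s = 29.14 days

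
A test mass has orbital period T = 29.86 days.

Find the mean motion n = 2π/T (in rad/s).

Convert to SI: T = 29.86 days = 2.5799e+06 s.
n = 2π / T.
n = 2π / 2.5799e+06 s ≈ 2.435e-06 rad/s.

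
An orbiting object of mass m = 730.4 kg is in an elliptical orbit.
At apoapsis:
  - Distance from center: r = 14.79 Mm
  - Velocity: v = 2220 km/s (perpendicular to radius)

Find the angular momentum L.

Convert to SI: r = 14.79 Mm = 1.479e+07 m; v = 2220 km/s = 2.22e+06 m/s.
Since v is perpendicular to r, L = m · v · r.
L = 730.4 · 2.22e+06 · 1.479e+07 kg·m²/s ≈ 2.398e+16 kg·m²/s.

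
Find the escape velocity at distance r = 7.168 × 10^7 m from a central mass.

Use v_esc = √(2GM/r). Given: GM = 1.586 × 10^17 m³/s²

Escape velocity comes from setting total energy to zero: ½v² − GM/r = 0 ⇒ v_esc = √(2GM / r).
v_esc = √(2 · 1.586e+17 / 7.168e+07) m/s ≈ 6.652e+04 m/s = 66.52 km/s.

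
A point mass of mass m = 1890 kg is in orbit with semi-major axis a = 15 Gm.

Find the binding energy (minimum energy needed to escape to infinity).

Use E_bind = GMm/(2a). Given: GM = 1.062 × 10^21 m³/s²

Convert to SI: a = 15 Gm = 1.5e+10 m.
Total orbital energy is E = −GMm/(2a); binding energy is E_bind = −E = GMm/(2a).
E_bind = 1.062e+21 · 1890 / (2 · 1.5e+10) J ≈ 6.691e+13 J = 66.91 TJ.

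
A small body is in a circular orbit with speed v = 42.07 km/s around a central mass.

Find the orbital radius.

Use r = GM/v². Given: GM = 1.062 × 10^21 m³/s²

Convert to SI: v = 42.07 km/s = 42070 m/s.
For a circular orbit, v² = GM / r, so r = GM / v².
r = 1.062e+21 / (42070)² m ≈ 6e+11 m = 600 Gm.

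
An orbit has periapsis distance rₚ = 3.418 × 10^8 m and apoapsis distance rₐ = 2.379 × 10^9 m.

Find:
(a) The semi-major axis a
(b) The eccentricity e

(a) a = (rₚ + rₐ) / 2 = (3.418e+08 + 2.379e+09) / 2 ≈ 1.36e+09 m = 1.36 × 10^9 m.
(b) e = (rₐ − rₚ) / (rₐ + rₚ) = (2.379e+09 − 3.418e+08) / (2.379e+09 + 3.418e+08) ≈ 0.7488.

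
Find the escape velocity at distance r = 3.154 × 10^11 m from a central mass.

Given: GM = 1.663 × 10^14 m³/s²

Escape velocity comes from setting total energy to zero: ½v² − GM/r = 0 ⇒ v_esc = √(2GM / r).
v_esc = √(2 · 1.663e+14 / 3.154e+11) m/s ≈ 32.47 m/s = 32.47 m/s.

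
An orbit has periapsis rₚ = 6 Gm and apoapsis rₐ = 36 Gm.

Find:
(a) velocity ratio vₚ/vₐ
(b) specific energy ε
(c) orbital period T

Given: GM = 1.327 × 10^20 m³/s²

Convert to SI: rₚ = 6 Gm = 6e+09 m; rₐ = 36 Gm = 3.6e+10 m.
(a) Conservation of angular momentum (rₚvₚ = rₐvₐ) gives vₚ/vₐ = rₐ/rₚ = 3.6e+10/6e+09 ≈ 6
(b) With a = (rₚ + rₐ)/2 = 2.1e+10 m, ε = −GM/(2a) = −1.327e+20/(2 · 2.1e+10) J/kg ≈ -3.16e+09 J/kg
(c) With a = (rₚ + rₐ)/2 = 2.1e+10 m, T = 2π √(a³/GM) = 2π √((2.1e+10)³/1.327e+20) s ≈ 1.66e+06 s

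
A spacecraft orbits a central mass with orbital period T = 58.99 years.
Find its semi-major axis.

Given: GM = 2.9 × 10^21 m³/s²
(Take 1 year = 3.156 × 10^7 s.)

Convert to SI: T = 58.99 years = 1.86172e+09 s.
Invert Kepler's third law: a = (GM · T² / (4π²))^(1/3).
Substituting T = 1.86172e+09 s and GM = 2.9e+21 m³/s²:
a = (2.9e+21 · (1.86172e+09)² / (4π²))^(1/3) m
a ≈ 6.338e+12 m = 6.338 × 10^12 m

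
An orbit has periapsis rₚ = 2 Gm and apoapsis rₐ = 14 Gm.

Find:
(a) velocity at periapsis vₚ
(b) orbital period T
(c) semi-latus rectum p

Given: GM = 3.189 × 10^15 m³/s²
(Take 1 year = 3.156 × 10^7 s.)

Convert to SI: rₚ = 2 Gm = 2e+09 m; rₐ = 14 Gm = 1.4e+10 m.
(a) With a = (rₚ + rₐ)/2 = 8e+09 m, vₚ = √(GM (2/rₚ − 1/a)) = √(3.189e+15 · (2/2e+09 − 1/8e+09)) m/s ≈ 1670 m/s
(b) With a = (rₚ + rₐ)/2 = 8e+09 m, T = 2π √(a³/GM) = 2π √((8e+09)³/3.189e+15) s ≈ 7.961e+07 s
(c) From a = (rₚ + rₐ)/2 = 8e+09 m and e = (rₐ − rₚ)/(rₐ + rₚ) = 0.75, p = a(1 − e²) = 8e+09 · (1 − (0.75)²) ≈ 3.5e+09 m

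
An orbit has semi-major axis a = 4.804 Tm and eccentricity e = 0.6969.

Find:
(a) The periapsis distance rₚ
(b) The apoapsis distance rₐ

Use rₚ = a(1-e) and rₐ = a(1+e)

Convert to SI: a = 4.804 Tm = 4.804e+12 m.
(a) rₚ = a(1 − e) = 4.804e+12 · (1 − 0.6969) = 4.804e+12 · 0.3031 ≈ 1.456e+12 m = 1.456 Tm.
(b) rₐ = a(1 + e) = 4.804e+12 · (1 + 0.6969) = 4.804e+12 · 1.6969 ≈ 8.152e+12 m = 8.152 Tm.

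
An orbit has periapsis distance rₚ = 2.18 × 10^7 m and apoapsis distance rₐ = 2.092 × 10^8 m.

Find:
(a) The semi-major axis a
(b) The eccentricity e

(a) a = (rₚ + rₐ) / 2 = (2.18e+07 + 2.092e+08) / 2 ≈ 1.155e+08 m = 1.155 × 10^8 m.
(b) e = (rₐ − rₚ) / (rₐ + rₚ) = (2.092e+08 − 2.18e+07) / (2.092e+08 + 2.18e+07) ≈ 0.8113.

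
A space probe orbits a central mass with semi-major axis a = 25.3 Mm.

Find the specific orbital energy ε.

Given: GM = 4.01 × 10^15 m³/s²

Convert to SI: a = 25.3 Mm = 2.53e+07 m.
ε = −GM / (2a).
ε = −4.01e+15 / (2 · 2.53e+07) J/kg ≈ -7.925e+07 J/kg = -79.25 MJ/kg.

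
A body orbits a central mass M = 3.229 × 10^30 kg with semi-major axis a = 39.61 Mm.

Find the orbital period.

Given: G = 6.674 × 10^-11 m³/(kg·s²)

Convert to SI: a = 39.61 Mm = 3.961e+07 m.
GM = G · M = 6.674e-11 · 3.229e+30 = 2.15503e+20 m³/s².
Kepler's third law: T = 2π √(a³ / GM).
Substituting a = 3.961e+07 m and GM = 2.15503e+20 m³/s²:
T = 2π √((3.961e+07)³ / 2.15503e+20) s
T ≈ 106.7 s = 1.778 minutes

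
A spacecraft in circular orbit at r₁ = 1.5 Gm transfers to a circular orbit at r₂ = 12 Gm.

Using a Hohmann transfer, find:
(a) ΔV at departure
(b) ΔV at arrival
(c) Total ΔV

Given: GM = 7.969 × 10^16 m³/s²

Convert to SI: r₁ = 1.5 Gm = 1.5e+09 m; r₂ = 12 Gm = 1.2e+10 m.
Transfer semi-major axis: a_t = (r₁ + r₂)/2 = (1.5e+09 + 1.2e+10)/2 = 6.75e+09 m.
Circular speeds: v₁ = √(GM/r₁) = 7288.8 m/s, v₂ = √(GM/r₂) = 2576.98 m/s.
Transfer speeds (vis-viva v² = GM(2/r − 1/a_t)): v₁ᵗ = 9718.41 m/s, v₂ᵗ = 1214.8 m/s.
(a) ΔV₁ = |v₁ᵗ − v₁| ≈ 2430 m/s = 2.43 km/s.
(b) ΔV₂ = |v₂ − v₂ᵗ| ≈ 1362 m/s = 1.362 km/s.
(c) ΔV_total = ΔV₁ + ΔV₂ ≈ 3792 m/s = 3.792 km/s.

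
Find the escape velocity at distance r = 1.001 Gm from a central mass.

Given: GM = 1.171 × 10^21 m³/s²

Convert to SI: r = 1.001 Gm = 1.001e+09 m.
Escape velocity comes from setting total energy to zero: ½v² − GM/r = 0 ⇒ v_esc = √(2GM / r).
v_esc = √(2 · 1.171e+21 / 1.001e+09) m/s ≈ 1.53e+06 m/s = 1530 km/s.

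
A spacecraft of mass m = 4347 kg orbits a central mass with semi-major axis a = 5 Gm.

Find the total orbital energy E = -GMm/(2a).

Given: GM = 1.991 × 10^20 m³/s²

Convert to SI: a = 5 Gm = 5e+09 m.
E = −GMm / (2a).
E = −1.991e+20 · 4347 / (2 · 5e+09) J ≈ -8.655e+13 J = -86.55 TJ.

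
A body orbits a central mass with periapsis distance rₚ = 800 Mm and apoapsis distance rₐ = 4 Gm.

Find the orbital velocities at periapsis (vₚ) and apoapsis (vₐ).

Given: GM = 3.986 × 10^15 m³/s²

Convert to SI: rₚ = 800 Mm = 8e+08 m; rₐ = 4 Gm = 4e+09 m.
Use the vis-viva equation v² = GM(2/r − 1/a) with a = (rₚ + rₐ)/2 = (8e+08 + 4e+09)/2 = 2.4e+09 m.
vₚ = √(GM · (2/rₚ − 1/a)) = √(3.986e+15 · (2/8e+08 − 1/2.4e+09)) m/s ≈ 2882 m/s = 2.882 km/s.
vₐ = √(GM · (2/rₐ − 1/a)) = √(3.986e+15 · (2/4e+09 − 1/2.4e+09)) m/s ≈ 576.3 m/s = 576.3 m/s.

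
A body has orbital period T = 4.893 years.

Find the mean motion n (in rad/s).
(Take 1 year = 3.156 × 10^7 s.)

Convert to SI: T = 4.893 years = 1.54423e+08 s.
n = 2π / T.
n = 2π / 1.54423e+08 s ≈ 4.069e-08 rad/s.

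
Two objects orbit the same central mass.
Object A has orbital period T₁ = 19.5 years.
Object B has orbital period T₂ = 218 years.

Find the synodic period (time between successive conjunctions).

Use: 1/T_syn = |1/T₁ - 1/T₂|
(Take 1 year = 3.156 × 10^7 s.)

Convert to SI: T₁ = 19.5 years = 6.1542e+08 s; T₂ = 218 years = 6.88008e+09 s.
T_syn = |T₁ · T₂ / (T₁ − T₂)|.
T_syn = |6.1542e+08 · 6.88008e+09 / (6.1542e+08 − 6.88008e+09)| s ≈ 6.759e+08 s = 21.42 years.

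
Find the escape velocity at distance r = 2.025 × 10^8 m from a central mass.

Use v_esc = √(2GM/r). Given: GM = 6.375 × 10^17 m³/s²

Escape velocity comes from setting total energy to zero: ½v² − GM/r = 0 ⇒ v_esc = √(2GM / r).
v_esc = √(2 · 6.375e+17 / 2.025e+08) m/s ≈ 7.935e+04 m/s = 79.35 km/s.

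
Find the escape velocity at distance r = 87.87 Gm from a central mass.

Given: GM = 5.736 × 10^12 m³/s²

Convert to SI: r = 87.87 Gm = 8.787e+10 m.
Escape velocity comes from setting total energy to zero: ½v² − GM/r = 0 ⇒ v_esc = √(2GM / r).
v_esc = √(2 · 5.736e+12 / 8.787e+10) m/s ≈ 11.43 m/s = 11.43 m/s.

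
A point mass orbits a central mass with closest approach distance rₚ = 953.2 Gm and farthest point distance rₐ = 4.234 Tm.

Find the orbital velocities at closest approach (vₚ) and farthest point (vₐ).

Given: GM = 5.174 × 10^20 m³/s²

Convert to SI: rₚ = 953.2 Gm = 9.532e+11 m; rₐ = 4.234 Tm = 4.234e+12 m.
Use the vis-viva equation v² = GM(2/r − 1/a) with a = (rₚ + rₐ)/2 = (9.532e+11 + 4.234e+12)/2 = 2.5936e+12 m.
vₚ = √(GM · (2/rₚ − 1/a)) = √(5.174e+20 · (2/9.532e+11 − 1/2.5936e+12)) m/s ≈ 2.977e+04 m/s = 29.77 km/s.
vₐ = √(GM · (2/rₐ − 1/a)) = √(5.174e+20 · (2/4.234e+12 − 1/2.5936e+12)) m/s ≈ 6702 m/s = 6.702 km/s.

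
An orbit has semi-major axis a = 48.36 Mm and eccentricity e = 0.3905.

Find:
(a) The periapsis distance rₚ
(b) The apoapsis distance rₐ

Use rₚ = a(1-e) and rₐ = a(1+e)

Convert to SI: a = 48.36 Mm = 4.836e+07 m.
(a) rₚ = a(1 − e) = 4.836e+07 · (1 − 0.3905) = 4.836e+07 · 0.6095 ≈ 2.948e+07 m = 29.48 Mm.
(b) rₐ = a(1 + e) = 4.836e+07 · (1 + 0.3905) = 4.836e+07 · 1.3905 ≈ 6.724e+07 m = 67.24 Mm.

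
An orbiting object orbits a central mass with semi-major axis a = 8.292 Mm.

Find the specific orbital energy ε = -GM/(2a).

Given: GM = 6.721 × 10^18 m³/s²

Convert to SI: a = 8.292 Mm = 8.292e+06 m.
ε = −GM / (2a).
ε = −6.721e+18 / (2 · 8.292e+06) J/kg ≈ -4.053e+11 J/kg = -405.3 GJ/kg.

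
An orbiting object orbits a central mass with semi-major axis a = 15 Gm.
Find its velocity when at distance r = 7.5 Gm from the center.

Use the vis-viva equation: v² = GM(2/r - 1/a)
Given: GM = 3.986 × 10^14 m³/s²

Convert to SI: a = 15 Gm = 1.5e+10 m; r = 7.5 Gm = 7.5e+09 m.
Vis-viva: v = √(GM · (2/r − 1/a)).
2/r − 1/a = 2/7.5e+09 − 1/1.5e+10 = 2e-10 m⁻¹.
v = √(3.986e+14 · 2e-10) m/s ≈ 282.3 m/s = 282.3 m/s.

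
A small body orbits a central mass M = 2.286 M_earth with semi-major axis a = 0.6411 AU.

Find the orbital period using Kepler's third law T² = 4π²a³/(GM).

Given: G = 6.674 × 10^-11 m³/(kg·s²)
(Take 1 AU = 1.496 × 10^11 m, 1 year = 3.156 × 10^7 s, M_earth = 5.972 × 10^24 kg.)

Convert to SI: a = 0.6411 AU = 9.59086e+10 m; M = 2.286 M_earth = 1.3652e+25 kg.
GM = G · M = 6.674e-11 · 1.3652e+25 = 9.11134e+14 m³/s².
Kepler's third law: T = 2π √(a³ / GM).
Substituting a = 9.59086e+10 m and GM = 9.11134e+14 m³/s²:
T = 2π √((9.59086e+10)³ / 9.11134e+14) s
T ≈ 6.183e+09 s = 195.9 years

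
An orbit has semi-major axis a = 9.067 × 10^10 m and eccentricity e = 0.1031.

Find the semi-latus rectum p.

p = a (1 − e²).
p = 9.067e+10 · (1 − (0.1031)²) = 9.067e+10 · 0.98937 ≈ 8.971e+10 m = 8.971 × 10^10 m.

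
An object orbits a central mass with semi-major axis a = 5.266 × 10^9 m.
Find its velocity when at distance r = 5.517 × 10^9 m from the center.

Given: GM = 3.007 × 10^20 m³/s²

Vis-viva: v = √(GM · (2/r − 1/a)).
2/r − 1/a = 2/5.517e+09 − 1/5.266e+09 = 1.72618e-10 m⁻¹.
v = √(3.007e+20 · 1.72618e-10) m/s ≈ 2.278e+05 m/s = 227.8 km/s.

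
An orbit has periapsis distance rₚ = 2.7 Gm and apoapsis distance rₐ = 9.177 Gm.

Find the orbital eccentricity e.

Convert to SI: rₚ = 2.7 Gm = 2.7e+09 m; rₐ = 9.177 Gm = 9.177e+09 m.
e = (rₐ − rₚ) / (rₐ + rₚ).
e = (9.177e+09 − 2.7e+09) / (9.177e+09 + 2.7e+09) = 6.477e+09 / 1.1877e+10 ≈ 0.5453.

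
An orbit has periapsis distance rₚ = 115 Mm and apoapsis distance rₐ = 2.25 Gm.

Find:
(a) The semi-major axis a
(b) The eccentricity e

Convert to SI: rₚ = 115 Mm = 1.15e+08 m; rₐ = 2.25 Gm = 2.25e+09 m.
(a) a = (rₚ + rₐ) / 2 = (1.15e+08 + 2.25e+09) / 2 ≈ 1.182e+09 m = 1.183 Gm.
(b) e = (rₐ − rₚ) / (rₐ + rₚ) = (2.25e+09 − 1.15e+08) / (2.25e+09 + 1.15e+08) ≈ 0.9027.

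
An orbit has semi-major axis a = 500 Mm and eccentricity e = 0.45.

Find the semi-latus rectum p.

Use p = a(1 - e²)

Convert to SI: a = 500 Mm = 5e+08 m.
p = a (1 − e²).
p = 5e+08 · (1 − (0.45)²) = 5e+08 · 0.7975 ≈ 3.988e+08 m = 398.8 Mm.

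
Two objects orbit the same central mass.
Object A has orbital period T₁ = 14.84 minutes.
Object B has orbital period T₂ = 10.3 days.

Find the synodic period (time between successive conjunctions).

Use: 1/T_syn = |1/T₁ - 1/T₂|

Convert to SI: T₁ = 14.84 minutes = 890.4 s; T₂ = 10.3 days = 889920 s.
T_syn = |T₁ · T₂ / (T₁ − T₂)|.
T_syn = |890.4 · 889920 / (890.4 − 889920)| s ≈ 891.3 s = 14.85 minutes.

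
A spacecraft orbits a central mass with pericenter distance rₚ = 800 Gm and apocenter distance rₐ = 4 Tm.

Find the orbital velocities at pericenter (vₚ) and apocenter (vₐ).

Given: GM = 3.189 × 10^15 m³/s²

Convert to SI: rₚ = 800 Gm = 8e+11 m; rₐ = 4 Tm = 4e+12 m.
Use the vis-viva equation v² = GM(2/r − 1/a) with a = (rₚ + rₐ)/2 = (8e+11 + 4e+12)/2 = 2.4e+12 m.
vₚ = √(GM · (2/rₚ − 1/a)) = √(3.189e+15 · (2/8e+11 − 1/2.4e+12)) m/s ≈ 81.51 m/s = 81.51 m/s.
vₐ = √(GM · (2/rₐ − 1/a)) = √(3.189e+15 · (2/4e+12 − 1/2.4e+12)) m/s ≈ 16.3 m/s = 16.3 m/s.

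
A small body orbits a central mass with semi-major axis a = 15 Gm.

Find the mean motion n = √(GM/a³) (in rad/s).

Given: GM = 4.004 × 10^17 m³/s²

Convert to SI: a = 15 Gm = 1.5e+10 m.
n = √(GM / a³).
n = √(4.004e+17 / (1.5e+10)³) rad/s ≈ 3.444e-07 rad/s.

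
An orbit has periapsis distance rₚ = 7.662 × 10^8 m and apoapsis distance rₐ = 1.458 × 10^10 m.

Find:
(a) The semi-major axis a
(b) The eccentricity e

(a) a = (rₚ + rₐ) / 2 = (7.662e+08 + 1.458e+10) / 2 ≈ 7.673e+09 m = 7.673 × 10^9 m.
(b) e = (rₐ − rₚ) / (rₐ + rₚ) = (1.458e+10 − 7.662e+08) / (1.458e+10 + 7.662e+08) ≈ 0.9001.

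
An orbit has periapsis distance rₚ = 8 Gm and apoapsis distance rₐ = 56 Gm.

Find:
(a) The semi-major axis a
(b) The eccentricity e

Convert to SI: rₚ = 8 Gm = 8e+09 m; rₐ = 56 Gm = 5.6e+10 m.
(a) a = (rₚ + rₐ) / 2 = (8e+09 + 5.6e+10) / 2 ≈ 3.2e+10 m = 32 Gm.
(b) e = (rₐ − rₚ) / (rₐ + rₚ) = (5.6e+10 − 8e+09) / (5.6e+10 + 8e+09) ≈ 0.75.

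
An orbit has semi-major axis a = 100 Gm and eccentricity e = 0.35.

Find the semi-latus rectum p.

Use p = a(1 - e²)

Convert to SI: a = 100 Gm = 1e+11 m.
p = a (1 − e²).
p = 1e+11 · (1 − (0.35)²) = 1e+11 · 0.8775 ≈ 8.775e+10 m = 87.75 Gm.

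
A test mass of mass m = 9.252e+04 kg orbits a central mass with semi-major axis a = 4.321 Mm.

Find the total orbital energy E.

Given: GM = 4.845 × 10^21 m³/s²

Convert to SI: a = 4.321 Mm = 4.321e+06 m.
E = −GMm / (2a).
E = −4.845e+21 · 9.252e+04 / (2 · 4.321e+06) J ≈ -5.187e+19 J = -51.87 EJ.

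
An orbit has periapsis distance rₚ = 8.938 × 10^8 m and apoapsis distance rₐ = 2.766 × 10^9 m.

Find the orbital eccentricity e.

e = (rₐ − rₚ) / (rₐ + rₚ).
e = (2.766e+09 − 8.938e+08) / (2.766e+09 + 8.938e+08) = 1.8722e+09 / 3.6598e+09 ≈ 0.5116.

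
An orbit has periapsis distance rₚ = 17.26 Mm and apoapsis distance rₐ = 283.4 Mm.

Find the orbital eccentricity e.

Convert to SI: rₚ = 17.26 Mm = 1.726e+07 m; rₐ = 283.4 Mm = 2.834e+08 m.
e = (rₐ − rₚ) / (rₐ + rₚ).
e = (2.834e+08 − 1.726e+07) / (2.834e+08 + 1.726e+07) = 2.6614e+08 / 3.0066e+08 ≈ 0.8852.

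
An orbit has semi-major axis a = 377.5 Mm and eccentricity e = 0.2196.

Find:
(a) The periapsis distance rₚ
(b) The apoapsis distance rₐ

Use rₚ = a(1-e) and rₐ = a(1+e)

Convert to SI: a = 377.5 Mm = 3.775e+08 m.
(a) rₚ = a(1 − e) = 3.775e+08 · (1 − 0.2196) = 3.775e+08 · 0.7804 ≈ 2.946e+08 m = 294.6 Mm.
(b) rₐ = a(1 + e) = 3.775e+08 · (1 + 0.2196) = 3.775e+08 · 1.2196 ≈ 4.604e+08 m = 460.4 Mm.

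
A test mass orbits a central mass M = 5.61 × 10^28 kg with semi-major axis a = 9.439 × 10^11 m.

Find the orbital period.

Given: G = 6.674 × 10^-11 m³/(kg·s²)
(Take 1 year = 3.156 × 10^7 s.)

GM = G · M = 6.674e-11 · 5.61e+28 = 3.74411e+18 m³/s².
Kepler's third law: T = 2π √(a³ / GM).
Substituting a = 9.439e+11 m and GM = 3.74411e+18 m³/s²:
T = 2π √((9.439e+11)³ / 3.74411e+18) s
T ≈ 2.978e+09 s = 94.35 years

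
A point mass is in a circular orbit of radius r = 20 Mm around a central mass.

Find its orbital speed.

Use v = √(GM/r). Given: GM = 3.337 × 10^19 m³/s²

Convert to SI: r = 20 Mm = 2e+07 m.
For a circular orbit, gravity supplies the centripetal force, so v = √(GM / r).
v = √(3.337e+19 / 2e+07) m/s ≈ 1.292e+06 m/s = 1292 km/s.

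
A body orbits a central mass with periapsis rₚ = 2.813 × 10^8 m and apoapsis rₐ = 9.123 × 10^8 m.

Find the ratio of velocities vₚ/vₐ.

Conservation of angular momentum gives rₚvₚ = rₐvₐ, so vₚ/vₐ = rₐ/rₚ.
vₚ/vₐ = 9.123e+08 / 2.813e+08 ≈ 3.243.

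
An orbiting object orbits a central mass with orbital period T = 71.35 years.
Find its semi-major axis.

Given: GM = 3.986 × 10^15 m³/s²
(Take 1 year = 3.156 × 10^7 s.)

Convert to SI: T = 71.35 years = 2.25181e+09 s.
Invert Kepler's third law: a = (GM · T² / (4π²))^(1/3).
Substituting T = 2.25181e+09 s and GM = 3.986e+15 m³/s²:
a = (3.986e+15 · (2.25181e+09)² / (4π²))^(1/3) m
a ≈ 8e+10 m = 80 Gm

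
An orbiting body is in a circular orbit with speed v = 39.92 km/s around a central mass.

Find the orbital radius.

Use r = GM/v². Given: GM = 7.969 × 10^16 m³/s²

Convert to SI: v = 39.92 km/s = 39920 m/s.
For a circular orbit, v² = GM / r, so r = GM / v².
r = 7.969e+16 / (39920)² m ≈ 5.001e+07 m = 50.01 Mm.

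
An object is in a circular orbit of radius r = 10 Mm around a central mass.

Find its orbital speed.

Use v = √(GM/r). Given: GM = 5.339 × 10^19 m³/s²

Convert to SI: r = 10 Mm = 1e+07 m.
For a circular orbit, gravity supplies the centripetal force, so v = √(GM / r).
v = √(5.339e+19 / 1e+07) m/s ≈ 2.311e+06 m/s = 2311 km/s.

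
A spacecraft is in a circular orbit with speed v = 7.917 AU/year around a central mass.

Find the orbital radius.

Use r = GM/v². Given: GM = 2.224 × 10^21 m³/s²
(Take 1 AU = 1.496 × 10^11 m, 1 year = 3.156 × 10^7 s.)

Convert to SI: v = 7.917 AU/year = 37528 m/s.
For a circular orbit, v² = GM / r, so r = GM / v².
r = 2.224e+21 / (37528)² m ≈ 1.579e+12 m = 10.56 AU.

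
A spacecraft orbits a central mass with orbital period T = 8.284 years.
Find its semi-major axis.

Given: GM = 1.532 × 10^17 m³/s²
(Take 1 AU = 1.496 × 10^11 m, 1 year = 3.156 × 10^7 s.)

Convert to SI: T = 8.284 years = 2.61443e+08 s.
Invert Kepler's third law: a = (GM · T² / (4π²))^(1/3).
Substituting T = 2.61443e+08 s and GM = 1.532e+17 m³/s²:
a = (1.532e+17 · (2.61443e+08)² / (4π²))^(1/3) m
a ≈ 6.425e+10 m = 0.4295 AU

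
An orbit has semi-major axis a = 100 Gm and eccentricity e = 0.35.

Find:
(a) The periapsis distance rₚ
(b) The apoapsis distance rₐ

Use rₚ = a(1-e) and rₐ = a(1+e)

Convert to SI: a = 100 Gm = 1e+11 m.
(a) rₚ = a(1 − e) = 1e+11 · (1 − 0.35) = 1e+11 · 0.65 ≈ 6.5e+10 m = 65 Gm.
(b) rₐ = a(1 + e) = 1e+11 · (1 + 0.35) = 1e+11 · 1.35 ≈ 1.35e+11 m = 135 Gm.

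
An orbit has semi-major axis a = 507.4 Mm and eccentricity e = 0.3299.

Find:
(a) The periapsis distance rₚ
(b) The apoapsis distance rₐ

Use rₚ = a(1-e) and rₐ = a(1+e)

Convert to SI: a = 507.4 Mm = 5.074e+08 m.
(a) rₚ = a(1 − e) = 5.074e+08 · (1 − 0.3299) = 5.074e+08 · 0.6701 ≈ 3.4e+08 m = 340 Mm.
(b) rₐ = a(1 + e) = 5.074e+08 · (1 + 0.3299) = 5.074e+08 · 1.3299 ≈ 6.748e+08 m = 674.8 Mm.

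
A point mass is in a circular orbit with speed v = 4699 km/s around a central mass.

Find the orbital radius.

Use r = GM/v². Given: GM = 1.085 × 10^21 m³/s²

Convert to SI: v = 4699 km/s = 4.699e+06 m/s.
For a circular orbit, v² = GM / r, so r = GM / v².
r = 1.085e+21 / (4.699e+06)² m ≈ 4.914e+07 m = 4.914 × 10^7 m.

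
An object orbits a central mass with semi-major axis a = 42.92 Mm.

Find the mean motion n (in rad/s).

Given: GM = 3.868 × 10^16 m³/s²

Convert to SI: a = 42.92 Mm = 4.292e+07 m.
n = √(GM / a³).
n = √(3.868e+16 / (4.292e+07)³) rad/s ≈ 0.0006994 rad/s.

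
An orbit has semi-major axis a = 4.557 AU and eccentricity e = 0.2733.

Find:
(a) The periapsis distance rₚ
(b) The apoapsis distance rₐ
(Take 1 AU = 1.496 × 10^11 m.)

Convert to SI: a = 4.557 AU = 6.81727e+11 m.
(a) rₚ = a(1 − e) = 6.81727e+11 · (1 − 0.2733) = 6.81727e+11 · 0.7267 ≈ 4.954e+11 m = 3.312 AU.
(b) rₐ = a(1 + e) = 6.81727e+11 · (1 + 0.2733) = 6.81727e+11 · 1.2733 ≈ 8.68e+11 m = 5.802 AU.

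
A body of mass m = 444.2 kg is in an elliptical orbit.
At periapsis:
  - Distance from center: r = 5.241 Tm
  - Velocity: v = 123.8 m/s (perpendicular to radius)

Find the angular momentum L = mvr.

Convert to SI: r = 5.241 Tm = 5.241e+12 m.
Since v is perpendicular to r, L = m · v · r.
L = 444.2 · 123.8 · 5.241e+12 kg·m²/s ≈ 2.882e+17 kg·m²/s.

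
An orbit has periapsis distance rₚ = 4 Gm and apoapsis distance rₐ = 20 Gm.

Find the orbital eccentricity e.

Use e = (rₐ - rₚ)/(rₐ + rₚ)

Convert to SI: rₚ = 4 Gm = 4e+09 m; rₐ = 20 Gm = 2e+10 m.
e = (rₐ − rₚ) / (rₐ + rₚ).
e = (2e+10 − 4e+09) / (2e+10 + 4e+09) = 1.6e+10 / 2.4e+10 ≈ 0.6667.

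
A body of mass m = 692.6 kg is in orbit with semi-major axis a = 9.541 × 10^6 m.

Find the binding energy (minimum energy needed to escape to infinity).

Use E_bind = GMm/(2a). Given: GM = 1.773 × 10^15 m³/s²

Total orbital energy is E = −GMm/(2a); binding energy is E_bind = −E = GMm/(2a).
E_bind = 1.773e+15 · 692.6 / (2 · 9.541e+06) J ≈ 6.435e+10 J = 64.35 GJ.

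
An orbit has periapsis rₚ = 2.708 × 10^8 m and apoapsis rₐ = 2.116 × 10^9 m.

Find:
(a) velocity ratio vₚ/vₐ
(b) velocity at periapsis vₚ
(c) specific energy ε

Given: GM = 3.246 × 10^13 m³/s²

(a) Conservation of angular momentum (rₚvₚ = rₐvₐ) gives vₚ/vₐ = rₐ/rₚ = 2.116e+09/2.708e+08 ≈ 7.814
(b) With a = (rₚ + rₐ)/2 = 1.1934e+09 m, vₚ = √(GM (2/rₚ − 1/a)) = √(3.246e+13 · (2/2.708e+08 − 1/1.1934e+09)) m/s ≈ 461 m/s
(c) With a = (rₚ + rₐ)/2 = 1.1934e+09 m, ε = −GM/(2a) = −3.246e+13/(2 · 1.1934e+09) J/kg ≈ -1.36e+04 J/kg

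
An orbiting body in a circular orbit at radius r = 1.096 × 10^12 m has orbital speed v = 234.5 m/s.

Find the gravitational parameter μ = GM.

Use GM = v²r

For a circular orbit v² = GM/r, so GM = v² · r.
GM = (234.5)² · 1.096e+12 m³/s² ≈ 6.027e+16 m³/s² = 6.027 × 10^16 m³/s².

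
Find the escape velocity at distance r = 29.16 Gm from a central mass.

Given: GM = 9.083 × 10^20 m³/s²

Convert to SI: r = 29.16 Gm = 2.916e+10 m.
Escape velocity comes from setting total energy to zero: ½v² − GM/r = 0 ⇒ v_esc = √(2GM / r).
v_esc = √(2 · 9.083e+20 / 2.916e+10) m/s ≈ 2.496e+05 m/s = 249.6 km/s.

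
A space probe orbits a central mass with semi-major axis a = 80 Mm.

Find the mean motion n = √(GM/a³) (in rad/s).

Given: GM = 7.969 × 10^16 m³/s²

Convert to SI: a = 80 Mm = 8e+07 m.
n = √(GM / a³).
n = √(7.969e+16 / (8e+07)³) rad/s ≈ 0.0003945 rad/s.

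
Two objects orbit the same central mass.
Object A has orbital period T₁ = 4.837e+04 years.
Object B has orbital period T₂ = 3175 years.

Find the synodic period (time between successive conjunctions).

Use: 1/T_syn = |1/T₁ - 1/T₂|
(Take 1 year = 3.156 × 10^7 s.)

Convert to SI: T₁ = 4.837e+04 years = 1.52656e+12 s; T₂ = 3175 years = 1.00203e+11 s.
T_syn = |T₁ · T₂ / (T₁ − T₂)|.
T_syn = |1.52656e+12 · 1.00203e+11 / (1.52656e+12 − 1.00203e+11)| s ≈ 1.072e+11 s = 3398 years.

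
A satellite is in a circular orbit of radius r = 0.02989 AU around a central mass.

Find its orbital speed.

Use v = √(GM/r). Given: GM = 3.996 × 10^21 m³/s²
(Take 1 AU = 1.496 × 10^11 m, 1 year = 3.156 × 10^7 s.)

Convert to SI: r = 0.02989 AU = 4.47154e+09 m.
For a circular orbit, gravity supplies the centripetal force, so v = √(GM / r).
v = √(3.996e+21 / 4.47154e+09) m/s ≈ 9.453e+05 m/s = 199.4 AU/year.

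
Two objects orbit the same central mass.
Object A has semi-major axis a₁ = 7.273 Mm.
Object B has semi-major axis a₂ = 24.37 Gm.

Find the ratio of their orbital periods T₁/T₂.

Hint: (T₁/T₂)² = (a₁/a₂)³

Convert to SI: a₁ = 7.273 Mm = 7.273e+06 m; a₂ = 24.37 Gm = 2.437e+10 m.
From Kepler's third law, (T₁/T₂)² = (a₁/a₂)³, so T₁/T₂ = (a₁/a₂)^(3/2).
a₁/a₂ = 7.273e+06 / 2.437e+10 = 0.000298441.
T₁/T₂ = (0.000298441)^(3/2) ≈ 5.156e-06.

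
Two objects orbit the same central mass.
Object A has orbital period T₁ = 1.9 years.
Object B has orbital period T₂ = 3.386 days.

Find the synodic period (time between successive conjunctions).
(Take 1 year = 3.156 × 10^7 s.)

Convert to SI: T₁ = 1.9 years = 5.9964e+07 s; T₂ = 3.386 days = 292550 s.
T_syn = |T₁ · T₂ / (T₁ − T₂)|.
T_syn = |5.9964e+07 · 292550 / (5.9964e+07 − 292550)| s ≈ 2.94e+05 s = 3.403 days.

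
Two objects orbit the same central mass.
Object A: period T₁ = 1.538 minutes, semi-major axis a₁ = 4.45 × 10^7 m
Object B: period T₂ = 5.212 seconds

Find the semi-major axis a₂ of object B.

Convert to SI: T₁ = 1.538 minutes = 92.28 s.
Kepler's third law: (T₁/T₂)² = (a₁/a₂)³ ⇒ a₂ = a₁ · (T₂/T₁)^(2/3).
T₂/T₁ = 5.212 / 92.28 = 0.0564803.
a₂ = 4.45e+07 · (0.0564803)^(2/3) m ≈ 6.551e+06 m = 6.551 × 10^6 m.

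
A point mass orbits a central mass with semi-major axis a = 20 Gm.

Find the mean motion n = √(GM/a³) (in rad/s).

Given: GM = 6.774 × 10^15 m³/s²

Convert to SI: a = 20 Gm = 2e+10 m.
n = √(GM / a³).
n = √(6.774e+15 / (2e+10)³) rad/s ≈ 2.91e-08 rad/s.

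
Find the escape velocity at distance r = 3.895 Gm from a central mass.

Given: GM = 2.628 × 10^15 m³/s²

Convert to SI: r = 3.895 Gm = 3.895e+09 m.
Escape velocity comes from setting total energy to zero: ½v² − GM/r = 0 ⇒ v_esc = √(2GM / r).
v_esc = √(2 · 2.628e+15 / 3.895e+09) m/s ≈ 1162 m/s = 1.162 km/s.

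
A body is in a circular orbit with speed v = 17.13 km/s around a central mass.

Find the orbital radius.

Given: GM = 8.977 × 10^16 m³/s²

Convert to SI: v = 17.13 km/s = 17130 m/s.
For a circular orbit, v² = GM / r, so r = GM / v².
r = 8.977e+16 / (17130)² m ≈ 3.059e+08 m = 3.059 × 10^8 m.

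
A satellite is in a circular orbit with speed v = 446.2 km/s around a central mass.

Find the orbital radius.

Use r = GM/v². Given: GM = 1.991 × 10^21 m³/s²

Convert to SI: v = 446.2 km/s = 446200 m/s.
For a circular orbit, v² = GM / r, so r = GM / v².
r = 1.991e+21 / (446200)² m ≈ 1e+10 m = 10 Gm.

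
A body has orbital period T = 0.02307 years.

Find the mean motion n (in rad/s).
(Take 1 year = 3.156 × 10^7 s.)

Convert to SI: T = 0.02307 years = 728089 s.
n = 2π / T.
n = 2π / 728089 s ≈ 8.63e-06 rad/s.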